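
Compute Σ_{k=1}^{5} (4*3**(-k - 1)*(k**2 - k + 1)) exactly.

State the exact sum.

Ratio r(k) = (-k + (k + 1)**2)/(3*(k**2 - k + 1)).
A = 1/3, B = 1, C = k**2 - k + 1.
f must satisfy (1/3)·f(k+1) − (1)·f(k) = k**2 - k + 1.
Bound: deg f ≤ 2.
Coefficient equations give f(k) = -3*(2*k**2 + 3)/4.
So s_k = (B(k−1)f/C)·t_k = (-3*(2*k**2 + 3)/(4*(k**2 - k + 1)))·t_k = (-2*k**2 - 3)/3**k.
s_(k+1) − s_k = 4*3**(-k - 1)*(k**2 - k + 1) = t_k.
Evaluate s at k=6 and k=1: -25/243 and -5/3; difference 380/243.

Σ = 380/243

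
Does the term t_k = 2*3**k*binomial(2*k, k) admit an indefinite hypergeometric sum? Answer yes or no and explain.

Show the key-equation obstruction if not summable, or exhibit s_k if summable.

No — negative degree bound, so no certificate f.

Compute t_(k+1)/t_k: get 6*(2*k + 1)/(k + 1).
Normal form (A,B,C) = (12*k + 6, k + 1, 1).
f must satisfy (12*k + 6)·f(k+1) − (k)·f(k) = 1.
Degrees (1,1,0) ⇒ d ≤ -1.
Negative degree bound (-1): no f exists, t_k not Gosper-summable.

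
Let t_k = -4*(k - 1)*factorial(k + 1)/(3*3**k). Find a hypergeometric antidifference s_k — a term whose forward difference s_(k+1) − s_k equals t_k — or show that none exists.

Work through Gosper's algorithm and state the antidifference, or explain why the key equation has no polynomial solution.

s_k = -4*factorial(k + 1)/3**k

Compute t_(k+1)/t_k: get k*(k + 2)/(3*(k - 1)).
Take A(k)=k/3 + 2/3, B(k)=1, C(k)=k - 1.
Key eq: (k/3 + 2/3)·f(k+1) = (1)·f(k) + (k - 1).
Bound: deg f ≤ 0.
Solving with deg f ≤ 0: f(k) = 3.
Certificate R = B(k−1)f/C = 3/(k - 1) gives s_k = -4*factorial(k + 1)/3**k.
Verify: -4*(k - 1)*factorial(k + 1)/(3*3**k) matches t_k.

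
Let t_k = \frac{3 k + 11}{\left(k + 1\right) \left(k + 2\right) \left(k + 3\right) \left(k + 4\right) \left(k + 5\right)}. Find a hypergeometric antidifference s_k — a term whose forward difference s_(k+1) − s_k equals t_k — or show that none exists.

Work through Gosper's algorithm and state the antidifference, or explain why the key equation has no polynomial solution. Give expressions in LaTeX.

Ratio r(k) = (k + 1)*(3*k + 14)/((k + 6)*(3*k + 11)).
Normal form (A,B,C) = (k + 1, k + 6, k + 11/3).
Solve (k + 1)·f(k+1) − (k + 5)·f(k) = k + 11/3.
deg f ≤ 4 (via 1,1,1).
Match coefficients ⇒ f(k) = k*(k + 3)*(k**2 + 7*k + 14)/24.
Get s_k = R·t_k = k*(k**2 + 7*k + 14)/(8*(k**3 + 7*k**2 + 14*k + 8)) with R(k) = B(k−1)f(k)/C(k) = k*(k + 3)*(k + 5)*(k**2 + 7*k + 14)/(8*(3*k + 11)).
s_(k+1) − s_k = (3*k + 11)/(k**5 + 15*k**4 + 85*k**3 + 225*k**2 + 274*k + 120) = t_k.

s_k = \frac{k \left(k^{2} + 7 k + 14\right)}{8 \left(k^{3} + 7 k^{2} + 14 k + 8\right)}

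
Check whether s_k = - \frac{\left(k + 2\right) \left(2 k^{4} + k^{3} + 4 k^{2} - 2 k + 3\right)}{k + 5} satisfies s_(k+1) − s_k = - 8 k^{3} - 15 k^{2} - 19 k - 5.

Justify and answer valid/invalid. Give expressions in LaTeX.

Invalid: residual \frac{6 \left(3 k^{4} + 27 k^{3} + 45 k^{2} + 51 k + 11\right)}{k^{2} + 11 k + 30} ≠ 0.

s_(k+1) = (-2*k**5 - 15*k**4 - 46*k**3 - 74*k**2 - 59*k - 24)/(k + 6)
s_(k+1) − s_k = (-8*k**5 - 85*k**4 - 262*k**3 - 394*k**2 - 319*k - 84)/(k**2 + 11*k + 30)
(s_(k+1) − s_k) − t_k = 6*(3*k**4 + 27*k**3 + 45*k**2 + 51*k + 11)/(k**2 + 11*k + 30)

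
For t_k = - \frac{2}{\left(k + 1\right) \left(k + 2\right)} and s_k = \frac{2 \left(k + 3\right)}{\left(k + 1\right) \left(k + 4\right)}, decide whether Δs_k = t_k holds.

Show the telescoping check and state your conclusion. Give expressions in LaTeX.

Invalid: residual \frac{4 \left(k + 3\right)}{k^{4} + 12 k^{3} + 49 k^{2} + 78 k + 40} ≠ 0.

s_(k+1) = 2*(k + 4)/((k + 2)*(k + 5))
s_(k+1) − s_k = 2*(-k**2 - 7*k - 14)/(k**4 + 12*k**3 + 49*k**2 + 78*k + 40)
(s_(k+1) − s_k) − t_k = 4*(k + 3)/(k**4 + 12*k**3 + 49*k**2 + 78*k + 40)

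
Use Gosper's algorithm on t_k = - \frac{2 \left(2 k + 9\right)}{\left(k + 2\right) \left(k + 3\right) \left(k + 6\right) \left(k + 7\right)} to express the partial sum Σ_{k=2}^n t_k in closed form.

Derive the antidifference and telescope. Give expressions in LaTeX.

S(n) = \frac{- n^{2} - 10 n + 11}{16 \left(n^{2} + 10 n + 21\right)}

r(k) = (k + 2)*(k + 6)*(2*k + 11)/((k + 4)*(k + 8)*(2*k + 9)) after simplifying.
A = k + 2, B = k + 8, C = k**3 + 27*k**2/2 + 121*k/2 + 90.
f must satisfy (k + 2)·f(k+1) − (k + 7)·f(k) = k**3 + 27*k**2/2 + 121*k/2 + 90.
deg f ≤ 5 (via 1,1,3).
A polynomial solution: f(k) = k*(k + 3)*(k + 4)*(k + 5)*(k + 8)/24.
Then R = B(k−1)f/C = k*(k + 3)*(k + 7)*(k + 8)/(12*(2*k + 9)), so s_k = R(k)·t_k = k*(-k - 8)/(6*(k**2 + 8*k + 12)).
Δs = 2*(-2*k - 9)/(k**4 + 18*k**3 + 113*k**2 + 288*k + 252), as required.
s_(n+1) = (-n**2 - 10*n - 9)/(6*(n**2 + 10*n + 21)) and s_(2) = -5/48, so S(n) = (-n**2 - 10*n + 11)/(16*(n**2 + 10*n + 21)).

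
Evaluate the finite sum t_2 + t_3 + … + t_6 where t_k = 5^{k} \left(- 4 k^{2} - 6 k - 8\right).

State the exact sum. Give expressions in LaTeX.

r(k) = 5*(2*k**2 + 7*k + 9)/(2*k**2 + 3*k + 4) after simplifying.
A = 5, B = 1, C = k**2 + 3*k/2 + 2.
Set up (5)·f(k+1) − (1)·f(k) − (k**2 + 3*k/2 + 2) = 0.
Bound: deg f ≤ 2.
Solving with deg f ≤ 2: f(k) = (k**2 - k + 2)/4.
Then R = B(k−1)f/C = (k**2 - k + 2)/(2*(2*k**2 + 3*k + 4)), so s_k = R(k)·t_k = 5**k*(-k**2 + k - 2).
Δs = 5**k*(-4*k**2 - 6*k - 8), as required.
Σ_(k=2)^(6) t_k = s_(7) − s_(2) = -3437500 − (-100) = -3437400.

Σ = -3437400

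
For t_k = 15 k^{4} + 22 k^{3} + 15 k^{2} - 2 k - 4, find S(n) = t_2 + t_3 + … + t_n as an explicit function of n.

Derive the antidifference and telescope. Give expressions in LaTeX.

S(n) = 3 n^{5} + 13 n^{4} + 21 n^{3} + 12 n^{2} - 3 n - 46

t_(k+1)/t_k = (15*k**4 + 82*k**3 + 171*k**2 + 154*k + 46)/(15*k**4 + 22*k**3 + 15*k**2 - 2*k - 4).
A = 1, B = 1, C = k**4 + 22*k**3/15 + k**2 - 2*k/15 - 4/15.
Key eq: (1)·f(k+1) = (1)·f(k) + (k**4 + 22*k**3/15 + k**2 - 2*k/15 - 4/15).
Degrees (0,0,4) ⇒ d ≤ 5.
A polynomial solution: f(k) = k*(3*k + 1)*(k**3 - k**2 - 1)/15.
R(k) = B(k−1)·f(k)/C(k) = k*(3*k + 1)*(k**3 - k**2 - 1)/(15*k**4 + 22*k**3 + 15*k**2 - 2*k - 4); s_k = R·t_k = k*(3*k**4 - 2*k**3 - k**2 - 3*k - 1).
Check: Δs_k = 15*k**4 + 22*k**3 + 15*k**2 - 2*k - 4. ✓
Telescope: S(n) = s_(n+1) − s_(2) = 3*n**5 + 13*n**4 + 21*n**3 + 12*n**2 - 3*n - 4 − (42) = 3*n**5 + 13*n**4 + 21*n**3 + 12*n**2 - 3*n - 46.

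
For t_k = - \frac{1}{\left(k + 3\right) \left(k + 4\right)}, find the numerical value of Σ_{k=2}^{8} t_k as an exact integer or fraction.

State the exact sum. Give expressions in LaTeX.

Ratio r(k) = (k + 3)/(k + 5).
Gosper form: A/B · C(k+1)/C(k) with A=k + 3, B=k + 5, C=1.
Key eq: (k + 3)·f(k+1) = (k + 4)·f(k) + (1).
From deg A=1, deg B=1, deg C=0: d=1.
Solve for f: f(k) = k/3 (degree 1 ≤ 1).
Certificate R = B(k−1)f/C = k*(k + 4)/3 gives s_k = -k/(3*k + 9).
Verify: -1/(k**2 + 7*k + 12) matches t_k.
Σ_(k=2)^(8) t_k = s_(9) − s_(2) = -1/4 − (-2/15) = -7/60.

Σ = -7/60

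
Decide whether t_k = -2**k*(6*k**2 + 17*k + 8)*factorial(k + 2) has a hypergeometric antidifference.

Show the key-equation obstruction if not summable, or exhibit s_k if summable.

Ratio r(k) = 2*(6*k**3 + 47*k**2 + 118*k + 93)/(6*k**2 + 17*k + 8).
So A=2*k + 6 and B=1, with C=k**2 + 17*k/6 + 4/3.
Set up (2*k + 6)·f(k+1) − (1)·f(k) − (k**2 + 17*k/6 + 4/3) = 0.
Degrees (1,0,2) ⇒ d ≤ 1.
Coefficient equations give f(k) = (3*k - 2)/6.
Get s_k = R·t_k = -2**k*(3*k - 2)*factorial(k + 2) with R(k) = B(k−1)f(k)/C(k) = (3*k - 2)/(6*k**2 + 17*k + 8).
s_(k+1) − s_k = -2**k*(6*k**2 + 17*k + 8)*factorial(k + 2) = t_k.

Yes. s_k = -2**k*(3*k - 2)*factorial(k + 2).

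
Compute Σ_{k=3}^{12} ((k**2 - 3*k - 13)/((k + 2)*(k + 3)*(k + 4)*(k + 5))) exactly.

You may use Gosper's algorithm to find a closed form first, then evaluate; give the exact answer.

Compute t_(k+1)/t_k: get (k + 2)*(3*k - (k + 1)**2 + 16)/((k + 6)*(-k**2 + 3*k + 13)).
Factor: A=k + 2; B=k + 6; C=k**2 - 3*k - 13.
Key eq: (k + 2)·f(k+1) = (k + 5)·f(k) + (k**2 - 3*k - 13).
deg f ≤ 3 (via 1,1,2).
Solve for f: f(k) = -k*(k**2 + 17*k + 34)/8 (degree 3 ≤ 3).
So s_k = (B(k−1)f/C)·t_k = (-k*(k + 5)*(k**2 + 17*k + 34)/(8*(k**2 - 3*k - 13)))·t_k = k*(-k**2 - 17*k - 34)/(8*(k + 2)*(k + 3)*(k + 4)).
Verify: (k**2 - 3*k - 13)/(k**4 + 14*k**3 + 71*k**2 + 154*k + 120) matches t_k.
Sum = s_(13) − s_(3); s_(13) = -689/4080, s_(3) = -47/280 ⇒ -29/28560.

Σ = -29/28560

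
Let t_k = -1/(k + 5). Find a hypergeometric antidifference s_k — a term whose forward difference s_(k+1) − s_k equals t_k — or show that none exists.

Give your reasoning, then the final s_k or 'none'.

none — t_k is not Gosper-summable

Compute t_(k+1)/t_k: get (k + 5)/(k + 6).
Normal form (A,B,C) = (k + 5, k + 6, 1).
Key eq: (k + 5)·f(k+1) = (k + 5)·f(k) + (1).
From deg A=1, deg B=1, deg C=0: d=0.
Put f(k) = c0: A·f(k+1) − B(k−1)·f(k) − C = -1; need -1 = 0 — inconsistent ⇒ no f, not summable.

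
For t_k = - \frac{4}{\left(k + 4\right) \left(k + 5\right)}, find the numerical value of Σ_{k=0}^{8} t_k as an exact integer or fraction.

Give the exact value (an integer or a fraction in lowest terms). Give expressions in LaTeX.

Σ = -9/13

r(k) = (k + 4)/(k + 6) after simplifying.
Take A(k)=k + 4, B(k)=k + 6, C(k)=1.
Need (k + 4)·f(k+1) − (k + 5)·f(k) = 1.
deg f ≤ 1 (via 1,1,0).
Solving with deg f ≤ 1: f(k) = k/4.
Certificate R = B(k−1)f/C = k*(k + 5)/4 gives s_k = -k/(k + 4).
Check: Δs_k = -4/(k**2 + 9*k + 20). ✓
Σ_(k=0)^(8) t_k = s_(9) − s_(0) = -9/13 − (0) = -9/13.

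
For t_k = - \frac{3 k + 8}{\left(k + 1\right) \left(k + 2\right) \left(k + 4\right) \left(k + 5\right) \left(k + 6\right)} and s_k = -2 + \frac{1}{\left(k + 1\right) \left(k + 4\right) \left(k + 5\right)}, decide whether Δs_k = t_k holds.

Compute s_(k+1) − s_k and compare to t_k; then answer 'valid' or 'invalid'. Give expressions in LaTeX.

s_(k+1) = -2 + 1/((k + 2)*(k + 5)*(k + 6))
s_(k+1) − s_k = ((k + 1)*(k + 4) - (k + 2)*(k + 6))/((k + 1)*(k + 2)*(k + 4)*(k + 5)*(k + 6))
(s_(k+1) − s_k) − t_k = 0

valid; difference matches t_k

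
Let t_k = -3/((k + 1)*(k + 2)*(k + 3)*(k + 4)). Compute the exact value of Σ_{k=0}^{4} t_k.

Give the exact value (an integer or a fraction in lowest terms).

Σ = -55/336

r(k) = (k + 1)/(k + 5) after simplifying.
So A=k + 1 and B=k + 5, with C=1.
Set up (k + 1)·f(k+1) − (k + 4)·f(k) − (1) = 0.
deg f ≤ 3 (via 1,1,0).
Solve for f: f(k) = k*(k**2 + 6*k + 11)/18 (degree 3 ≤ 3).
R(k) = B(k−1)·f(k)/C(k) = k*(k + 4)*(k**2 + 6*k + 11)/18; s_k = R·t_k = k*(-k**2 - 6*k - 11)/(6*(k + 1)*(k + 2)*(k + 3)).
Check: Δs_k = -3/(k**4 + 10*k**3 + 35*k**2 + 50*k + 24). ✓
Sum = s_(5) − s_(0); s_(5) = -55/336, s_(0) = 0 ⇒ -55/336.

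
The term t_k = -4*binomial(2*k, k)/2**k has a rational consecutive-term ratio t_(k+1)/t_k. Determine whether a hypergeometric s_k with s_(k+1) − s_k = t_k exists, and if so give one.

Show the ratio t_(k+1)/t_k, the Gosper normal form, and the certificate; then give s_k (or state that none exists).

none (Gosper's algorithm certifies no s_k)

r(k) = (2*k + 1)/(k + 1) after simplifying.
Normal form (A,B,C) = (2*k + 1, k + 1, 1).
Solve (2*k + 1)·f(k+1) − (k)·f(k) = 1.
From deg A=1, deg B=1, deg C=0: d=-1.
d = -1 < 0 ⇒ no nonzero polynomial f; not summable.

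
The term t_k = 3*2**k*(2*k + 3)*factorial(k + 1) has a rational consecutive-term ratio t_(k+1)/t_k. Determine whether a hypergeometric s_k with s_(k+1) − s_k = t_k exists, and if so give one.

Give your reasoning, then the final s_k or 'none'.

s_k = 3*2**k*factorial(k + 1)

Step 1: r(k) = 2*(k + 2)*(2*k + 5)/(2*k + 3).
So A=2*k + 4 and B=1, with C=k + 3/2.
Need (2*k + 4)·f(k+1) − (1)·f(k) = k + 3/2.
deg f ≤ 0 (via 1,0,1).
Match coefficients ⇒ f(k) = 1/2.
So s_k = (B(k−1)f/C)·t_k = (1/(2*k + 3))·t_k = 3*2**k*factorial(k + 1).
s_(k+1) − s_k = 3*2**k*(2*k + 3)*factorial(k + 1) = t_k.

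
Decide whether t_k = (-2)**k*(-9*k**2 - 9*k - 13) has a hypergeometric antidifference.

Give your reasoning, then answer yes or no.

Yes. s_k = (-2)**k*(3*k**2 - k + 3).

t_(k+1)/t_k = 2*(-9*k**2 - 27*k - 31)/(9*k**2 + 9*k + 13).
A = -2, B = 1, C = k**2 + k + 13/9.
Solve (-2)·f(k+1) − (1)·f(k) = k**2 + k + 13/9.
deg f ≤ 2 (via 0,0,2).
Solving with deg f ≤ 2: f(k) = -(3*k**2 - k + 3)/9.
Certificate R = B(k−1)f/C = -(3*k**2 - k + 3)/(9*k**2 + 9*k + 13) gives s_k = (-2)**k*(3*k**2 - k + 3).
Verify: (-2)**k*(-9*k**2 - 9*k - 13) matches t_k.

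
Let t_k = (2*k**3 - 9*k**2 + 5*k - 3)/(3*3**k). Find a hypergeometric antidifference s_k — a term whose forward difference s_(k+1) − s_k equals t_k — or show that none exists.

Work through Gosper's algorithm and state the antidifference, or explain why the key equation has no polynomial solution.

s_k = (-k**3 + 3*k**2 - k + 2)/3**k

Compute t_(k+1)/t_k: get (2*k**3 - 3*k**2 - 7*k - 5)/(3*(2*k**3 - 9*k**2 + 5*k - 3)).
Factor: A=1/3; B=1; C=k**3 - 9*k**2/2 + 5*k/2 - 3/2.
f must satisfy (1/3)·f(k+1) − (1)·f(k) = k**3 - 9*k**2/2 + 5*k/2 - 3/2.
d = 3 from the (0,0,3) case.
A polynomial solution: f(k) = -3*(k**3 - 3*k**2 + k - 2)/2.
Certificate R = B(k−1)f/C = -3*(k**3 - 3*k**2 + k - 2)/(2*k**3 - 9*k**2 + 5*k - 3) gives s_k = (-k**3 + 3*k**2 - k + 2)/3**k.
s_(k+1) − s_k = (2*k**3 - 9*k**2 + 5*k - 3)/(3*3**k) = t_k.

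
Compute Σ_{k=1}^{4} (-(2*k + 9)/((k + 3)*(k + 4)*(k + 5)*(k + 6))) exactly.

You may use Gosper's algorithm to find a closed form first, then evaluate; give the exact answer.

t_(k+1)/t_k = (k + 3)*(2*k + 11)/((k + 7)*(2*k + 9)).
Gosper form: A/B · C(k+1)/C(k) with A=k + 3, B=k + 7, C=k + 9/2.
Solve (k + 3)·f(k+1) − (k + 6)·f(k) = k + 9/2.
deg f ≤ 3 (via 1,1,1).
A polynomial solution: f(k) = k*(k + 4)*(k + 8)/30.
Then R = B(k−1)f/C = k*(k + 4)*(k + 6)*(k + 8)/(15*(2*k + 9)), so s_k = R(k)·t_k = k*(-k - 8)/(15*(k**2 + 8*k + 15)).
Verify: (-2*k - 9)/(k**4 + 18*k**3 + 119*k**2 + 342*k + 360) matches t_k.
Σ_(k=1)^(4) t_k = s_(5) − s_(1) = -13/240 − (-1/40) = -7/240.

Σ = -7/240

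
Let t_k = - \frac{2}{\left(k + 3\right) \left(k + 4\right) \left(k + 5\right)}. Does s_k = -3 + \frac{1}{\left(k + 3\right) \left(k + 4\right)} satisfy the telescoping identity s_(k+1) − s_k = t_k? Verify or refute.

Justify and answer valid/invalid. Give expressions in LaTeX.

Valid: the claim telescopes to t_k.

s_(k+1) = -3 + 1/((k + 4)*(k + 5))
s_(k+1) − s_k = -2/(k**3 + 12*k**2 + 47*k + 60)
(s_(k+1) − s_k) − t_k = 0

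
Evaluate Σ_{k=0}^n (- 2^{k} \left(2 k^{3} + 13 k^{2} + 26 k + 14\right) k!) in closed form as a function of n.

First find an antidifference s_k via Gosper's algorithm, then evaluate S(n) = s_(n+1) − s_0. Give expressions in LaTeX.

Step 1: r(k) = 2*(2*k**4 + 21*k**3 + 77*k**2 + 113*k + 55)/(2*k**3 + 13*k**2 + 26*k + 14).
A = 2*k + 2, B = 1, C = k**3 + 13*k**2/2 + 13*k + 7.
Key eq: (2*k + 2)·f(k+1) = (1)·f(k) + (k**3 + 13*k**2/2 + 13*k + 7).
d = 2 from the (1,0,3) case.
A polynomial solution: f(k) = (k + 2)**2/2.
Then R = B(k−1)f/C = (k + 2)**2/(2*k**3 + 13*k**2 + 26*k + 14), so s_k = R(k)·t_k = -2**k*(k + 2)**2*factorial(k).
Δs = -2**k*(2*k**3 + 13*k**2 + 26*k + 14)*factorial(k), as required.
Telescope: S(n) = s_(n+1) − s_(0) = -2**(n + 1)*(n + 3)**2*factorial(n + 1) − (-4) = -2*2**n*n**3*factorial(n) - 14*2**n*n**2*factorial(n) - 30*2**n*n*factorial(n) - 18*2**n*factorial(n) + 4.

S(n) = - 2 \cdot 2^{n} n^{3} n! - 14 \cdot 2^{n} n^{2} n! - 30 \cdot 2^{n} n n! - 18 \cdot 2^{n} n! + 4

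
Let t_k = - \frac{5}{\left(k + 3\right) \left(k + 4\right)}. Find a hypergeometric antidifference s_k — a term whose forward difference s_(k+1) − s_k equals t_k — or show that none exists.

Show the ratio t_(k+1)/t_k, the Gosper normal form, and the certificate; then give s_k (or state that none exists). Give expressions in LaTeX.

s_k = - \frac{5 k}{3 k + 9}

t_(k+1)/t_k = (k + 3)/(k + 5).
A = k + 3, B = k + 5, C = 1.
Key eq: (k + 3)·f(k+1) = (k + 4)·f(k) + (1).
From deg A=1, deg B=1, deg C=0: d=1.
Solve for f: f(k) = k/3 (degree 1 ≤ 1).
So s_k = (B(k−1)f/C)·t_k = (k*(k + 4)/3)·t_k = -5*k/(3*k + 9).
Δs = -5/(k**2 + 7*k + 12), as required.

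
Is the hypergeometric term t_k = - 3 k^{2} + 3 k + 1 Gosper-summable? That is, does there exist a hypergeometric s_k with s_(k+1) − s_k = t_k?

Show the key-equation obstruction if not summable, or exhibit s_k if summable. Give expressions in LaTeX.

Yes. s_k = k \left(- k^{2} + 3 k - 1\right).

r(k) = (3*k**2 + 3*k - 1)/(3*k**2 - 3*k - 1) after simplifying.
Normal form (A,B,C) = (1, 1, k**2 - k - 1/3).
Key eq: (1)·f(k+1) = (1)·f(k) + (k**2 - k - 1/3).
From deg A=0, deg B=0, deg C=2: d=3.
A polynomial solution: f(k) = k*(k**2 - 3*k + 1)/3.
R(k) = B(k−1)·f(k)/C(k) = k*(k**2 - 3*k + 1)/(3*k**2 - 3*k - 1); s_k = R·t_k = k*(-k**2 + 3*k - 1).
s_(k+1) − s_k = -3*k**2 + 3*k + 1 = t_k.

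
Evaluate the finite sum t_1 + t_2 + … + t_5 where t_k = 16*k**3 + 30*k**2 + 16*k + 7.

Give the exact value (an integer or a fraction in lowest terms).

r(k) = (16*k**3 + 78*k**2 + 124*k + 69)/(16*k**3 + 30*k**2 + 16*k + 7) after simplifying.
Gosper form: A/B · C(k+1)/C(k) with A=1, B=1, C=k**3 + 15*k**2/8 + k + 7/16.
f must satisfy (1)·f(k+1) − (1)·f(k) = k**3 + 15*k**2/8 + k + 7/16.
Bound: deg f ≤ 4.
Solve for f: f(k) = k*(4*k**3 + 2*k**2 - 3*k + 4)/16 (degree 4 ≤ 4).
R(k) = B(k−1)·f(k)/C(k) = k*(4*k**3 + 2*k**2 - 3*k + 4)/(16*k**3 + 30*k**2 + 16*k + 7); s_k = R·t_k = k*(4*k**3 + 2*k**2 - 3*k + 4).
Δs = 16*k**3 + 30*k**2 + 16*k + 7, as required.
Σ_(k=1)^(5) t_k = s_(6) − s_(1) = 5532 − (7) = 5525.

Σ = 5525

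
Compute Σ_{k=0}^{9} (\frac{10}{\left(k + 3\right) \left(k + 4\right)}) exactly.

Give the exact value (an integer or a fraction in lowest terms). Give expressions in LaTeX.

Σ = 100/39

t_(k+1)/t_k = (k + 3)/(k + 5).
Factor: A=k + 3; B=k + 5; C=1.
f must satisfy (k + 3)·f(k+1) − (k + 4)·f(k) = 1.
d = 1 from the (1,1,0) case.
A polynomial solution: f(k) = k/3.
Get s_k = R·t_k = 10*k/(3*(k + 3)) with R(k) = B(k−1)f(k)/C(k) = k*(k + 4)/3.
Δs = 10/(k**2 + 7*k + 12), as required.
Sum = s_(10) − s_(0); s_(10) = 100/39, s_(0) = 0 ⇒ 100/39.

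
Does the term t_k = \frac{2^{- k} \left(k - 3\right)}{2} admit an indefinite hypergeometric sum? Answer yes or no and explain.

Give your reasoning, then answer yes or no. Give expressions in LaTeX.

Yes. s_k = 2^{- k} \left(2 - k\right).

The ratio is (k - 2)/(2*(k - 3)).
Take A(k)=1/2, B(k)=1, C(k)=k - 3.
Solve (1/2)·f(k+1) − (1)·f(k) = k - 3.
Degrees (0,0,1) ⇒ d ≤ 1.
Solve for f: f(k) = -2*(k - 2) (degree 1 ≤ 1).
Then R = B(k−1)f/C = -2*(k - 2)/(k - 3), so s_k = R(k)·t_k = (2 - k)/2**k.
Verify: (k - 3)/(2*2**k) matches t_k.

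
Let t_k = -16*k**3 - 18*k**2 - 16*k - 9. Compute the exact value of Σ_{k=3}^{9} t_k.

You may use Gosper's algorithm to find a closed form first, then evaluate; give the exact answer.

Ratio r(k) = (16*k**3 + 66*k**2 + 100*k + 59)/(16*k**3 + 18*k**2 + 16*k + 9).
So A=1 and B=1, with C=k**3 + 9*k**2/8 + k + 9/16.
Need (1)·f(k+1) − (1)·f(k) = k**3 + 9*k**2/8 + k + 9/16.
deg f ≤ 4 (via 0,0,3).
Match coefficients ⇒ f(k) = k*(4*k**3 - 2*k**2 + 3*k + 4)/16.
Get s_k = R·t_k = k*(-4*k**3 + 2*k**2 - 3*k - 4) with R(k) = B(k−1)f(k)/C(k) = k*(4*k**3 - 2*k**2 + 3*k + 4)/(16*k**3 + 18*k**2 + 16*k + 9).
Check: Δs_k = -16*k**3 - 18*k**2 - 16*k - 9. ✓
Evaluate s at k=10 and k=3: -38340 and -309; difference -38031.

Σ = -38031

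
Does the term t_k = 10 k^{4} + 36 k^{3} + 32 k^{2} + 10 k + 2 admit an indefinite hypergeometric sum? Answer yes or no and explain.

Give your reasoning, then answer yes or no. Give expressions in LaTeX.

Yes. s_k = 2 k \left(k^{4} + 2 k^{3} - 2 k^{2} - k + 1\right).

The ratio is (5*k**4 + 38*k**3 + 100*k**2 + 111*k + 45)/(5*k**4 + 18*k**3 + 16*k**2 + 5*k + 1).
Gosper form: A/B · C(k+1)/C(k) with A=1, B=1, C=k**4 + 18*k**3/5 + 16*k**2/5 + k + 1/5.
Need (1)·f(k+1) − (1)·f(k) = k**4 + 18*k**3/5 + 16*k**2/5 + k + 1/5.
d = 5 from the (0,0,4) case.
Coefficient equations give f(k) = k*(k**4 + 2*k**3 - 2*k**2 - k + 1)/5.
R(k) = B(k−1)·f(k)/C(k) = k*(k**4 + 2*k**3 - 2*k**2 - k + 1)/(5*k**4 + 18*k**3 + 16*k**2 + 5*k + 1); s_k = R·t_k = 2*k*(k**4 + 2*k**3 - 2*k**2 - k + 1).
Verify: 10*k**4 + 36*k**3 + 32*k**2 + 10*k + 2 matches t_k.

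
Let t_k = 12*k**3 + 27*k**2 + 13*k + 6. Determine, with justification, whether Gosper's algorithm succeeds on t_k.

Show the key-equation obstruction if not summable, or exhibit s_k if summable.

Yes. s_k = k*(3*k**3 + 3*k**2 - 4*k + 4).

The ratio is (12*k**3 + 63*k**2 + 103*k + 58)/(12*k**3 + 27*k**2 + 13*k + 6).
Take A(k)=1, B(k)=1, C(k)=k**3 + 9*k**2/4 + 13*k/12 + 1/2.
Set up (1)·f(k+1) − (1)·f(k) − (k**3 + 9*k**2/4 + 13*k/12 + 1/2) = 0.
d = 4 from the (0,0,3) case.
Match coefficients ⇒ f(k) = k*(k + 2)*(3*k**2 - 3*k + 2)/12.
R(k) = B(k−1)·f(k)/C(k) = k*(k + 2)*(3*k**2 - 3*k + 2)/(12*k**3 + 27*k**2 + 13*k + 6); s_k = R·t_k = k*(3*k**3 + 3*k**2 - 4*k + 4).
s_(k+1) − s_k = 12*k**3 + 27*k**2 + 13*k + 6 = t_k.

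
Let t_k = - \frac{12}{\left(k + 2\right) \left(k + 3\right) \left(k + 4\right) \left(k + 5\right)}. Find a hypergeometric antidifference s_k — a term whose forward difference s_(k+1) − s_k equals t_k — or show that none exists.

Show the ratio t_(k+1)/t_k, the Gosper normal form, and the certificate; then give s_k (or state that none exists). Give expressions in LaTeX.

s_k = \frac{k \left(- k^{2} - 9 k - 26\right)}{6 \left(k + 2\right) \left(k + 3\right) \left(k + 4\right)}

The ratio is (k + 2)/(k + 6).
Gosper form: A/B · C(k+1)/C(k) with A=k + 2, B=k + 6, C=1.
Key eq: (k + 2)·f(k+1) = (k + 5)·f(k) + (1).
Bound: deg f ≤ 3.
Solve for f: f(k) = k*(k**2 + 9*k + 26)/72 (degree 3 ≤ 3).
Then R = B(k−1)f/C = k*(k + 5)*(k**2 + 9*k + 26)/72, so s_k = R(k)·t_k = k*(-k**2 - 9*k - 26)/(6*(k + 2)*(k + 3)*(k + 4)).
s_(k+1) − s_k = -12/(k**4 + 14*k**3 + 71*k**2 + 154*k + 120) = t_k.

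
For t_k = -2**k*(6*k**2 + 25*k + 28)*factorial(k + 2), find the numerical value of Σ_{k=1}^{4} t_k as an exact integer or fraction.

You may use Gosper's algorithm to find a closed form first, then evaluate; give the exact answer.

Ratio r(k) = 2*(6*k**3 + 55*k**2 + 170*k + 177)/(6*k**2 + 25*k + 28).
So A=2*k + 6 and B=1, with C=k**2 + 25*k/6 + 14/3.
Solve (2*k + 6)·f(k+1) − (1)·f(k) = k**2 + 25*k/6 + 14/3.
deg f ≤ 1 (via 1,0,2).
Match coefficients ⇒ f(k) = (3*k + 2)/6.
Get s_k = R·t_k = -2**k*(3*k + 2)*factorial(k + 2) with R(k) = B(k−1)f(k)/C(k) = (3*k + 2)/(6*k**2 + 25*k + 28).
Check: Δs_k = -2**k*(6*k**2 + 25*k + 28)*factorial(k + 2). ✓
Evaluate s at k=5 and k=1: -2741760 and -60; difference -2741700.

Σ = -2741700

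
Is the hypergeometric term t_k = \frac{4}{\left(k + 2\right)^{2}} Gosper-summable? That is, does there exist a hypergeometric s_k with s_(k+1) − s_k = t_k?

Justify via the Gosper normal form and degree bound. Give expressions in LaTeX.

No — t_k has no hypergeometric antidifference.

t_(k+1)/t_k = (k + 2)**2/(k + 3)**2.
Normal form (A,B,C) = (k**2 + 4*k + 4, k**2 + 6*k + 9, 1).
Need (k**2 + 4*k + 4)·f(k+1) − (k**2 + 4*k + 4)·f(k) = 1.
From deg A=2, deg B=2, deg C=0: d=0.
f = c0 ⇒ A·f(k+1) − B(k−1)·f(k) − C = -1. The system {-1 = 0} is inconsistent; no antidifference.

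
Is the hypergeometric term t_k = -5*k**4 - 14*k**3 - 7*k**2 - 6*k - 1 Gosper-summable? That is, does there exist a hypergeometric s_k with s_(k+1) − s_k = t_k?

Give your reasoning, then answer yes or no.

Yes. s_k = k*(-k**4 - k**3 + 3*k**2 - 3*k + 1).

The ratio is (5*k**4 + 34*k**3 + 79*k**2 + 82*k + 33)/(5*k**4 + 14*k**3 + 7*k**2 + 6*k + 1).
Factor: A=1; B=1; C=k**4 + 14*k**3/5 + 7*k**2/5 + 6*k/5 + 1/5.
Solve (1)·f(k+1) − (1)·f(k) = k**4 + 14*k**3/5 + 7*k**2/5 + 6*k/5 + 1/5.
deg f ≤ 5 (via 0,0,4).
Solve for f: f(k) = k*(k**4 + k**3 - 3*k**2 + 3*k - 1)/5 (degree 5 ≤ 5).
So s_k = (B(k−1)f/C)·t_k = (k*(k**4 + k**3 - 3*k**2 + 3*k - 1)/(5*k**4 + 14*k**3 + 7*k**2 + 6*k + 1))·t_k = k*(-k**4 - k**3 + 3*k**2 - 3*k + 1).
Check: Δs_k = -5*k**4 - 14*k**3 - 7*k**2 - 6*k - 1. ✓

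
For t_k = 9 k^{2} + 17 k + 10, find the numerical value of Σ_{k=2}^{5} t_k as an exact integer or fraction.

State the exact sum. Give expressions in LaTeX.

Step 1: r(k) = (9*k**2 + 35*k + 36)/(9*k**2 + 17*k + 10).
Factor: A=1; B=1; C=k**2 + 17*k/9 + 10/9.
f must satisfy (1)·f(k+1) − (1)·f(k) = k**2 + 17*k/9 + 10/9.
Bound: deg f ≤ 3.
Coefficient equations give f(k) = k*(3*k**2 + 4*k + 3)/9.
Then R = B(k−1)f/C = k*(3*k**2 + 4*k + 3)/(9*k**2 + 17*k + 10), so s_k = R(k)·t_k = k*(3*k**2 + 4*k + 3).
Verify: 9*k**2 + 17*k + 10 matches t_k.
Sum = s_(6) − s_(2); s_(6) = 810, s_(2) = 46 ⇒ 764.

Σ = 764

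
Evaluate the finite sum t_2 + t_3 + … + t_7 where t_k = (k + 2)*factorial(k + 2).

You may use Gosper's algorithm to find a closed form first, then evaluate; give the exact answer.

Σ = 3628776

The ratio is (k + 3)**2/(k + 2).
Factor: A=k + 3; B=1; C=k + 2.
Set up (k + 3)·f(k+1) − (1)·f(k) − (k + 2) = 0.
deg f ≤ 0 (via 1,0,1).
A polynomial solution: f(k) = 1.
So s_k = (B(k−1)f/C)·t_k = (1/(k + 2))·t_k = factorial(k + 2).
Δs = (k + 2)*factorial(k + 2), as required.
Sum = s_(8) − s_(2); s_(8) = 3628800, s_(2) = 24 ⇒ 3628776.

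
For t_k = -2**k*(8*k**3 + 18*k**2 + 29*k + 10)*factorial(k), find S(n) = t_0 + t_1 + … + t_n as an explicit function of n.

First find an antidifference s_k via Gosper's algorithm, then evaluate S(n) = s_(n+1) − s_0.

S(n) = -8*2**n*n**3*factorial(n) - 22*2**n*n**2*factorial(n) - 28*2**n*n*factorial(n) - 14*2**n*factorial(n) + 4

Compute t_(k+1)/t_k: get 2*(8*k**4 + 50*k**3 + 131*k**2 + 154*k + 65)/(8*k**3 + 18*k**2 + 29*k + 10).
Normal form (A,B,C) = (2*k + 2, 1, k**3 + 9*k**2/4 + 29*k/8 + 5/4).
Need (2*k + 2)·f(k+1) − (1)·f(k) = k**3 + 9*k**2/4 + 29*k/8 + 5/4.
Degrees (1,0,3) ⇒ d ≤ 2.
Coefficient equations give f(k) = (4*k**2 - k + 4)/8.
R(k) = B(k−1)·f(k)/C(k) = (4*k**2 - k + 4)/(8*k**3 + 18*k**2 + 29*k + 10); s_k = R·t_k = -2**k*(4*k**2 - k + 4)*factorial(k).
Verify: -2**k*(8*k**3 + 18*k**2 + 29*k + 10)*factorial(k) matches t_k.
s_(n+1) = -2**(n + 1)*(4*n**2 + 7*n + 7)*factorial(n + 1) and s_(0) = -4, so S(n) = -8*2**n*n**3*factorial(n) - 22*2**n*n**2*factorial(n) - 28*2**n*n*factorial(n) - 14*2**n*factorial(n) + 4.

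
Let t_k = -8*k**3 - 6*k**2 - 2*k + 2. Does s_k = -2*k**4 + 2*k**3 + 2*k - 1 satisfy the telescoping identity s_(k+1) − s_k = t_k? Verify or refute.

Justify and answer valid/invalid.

s_(k+1) = -2*k**4 - 6*k**3 - 6*k**2 + 1
s_(k+1) − s_k = -8*k**3 - 6*k**2 - 2*k + 2
(s_(k+1) − s_k) − t_k = 0

valid; difference matches t_k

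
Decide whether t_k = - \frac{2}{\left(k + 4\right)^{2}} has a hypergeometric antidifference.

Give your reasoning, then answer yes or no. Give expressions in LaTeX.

No — t_k has no hypergeometric antidifference.

Compute t_(k+1)/t_k: get (k + 4)**2/(k + 5)**2.
A = k**2 + 8*k + 16, B = k**2 + 10*k + 25, C = 1.
f must satisfy (k**2 + 8*k + 16)·f(k+1) − (k**2 + 8*k + 16)·f(k) = 1.
From deg A=2, deg B=2, deg C=0: d=0.
f = c0 ⇒ A·f(k+1) − B(k−1)·f(k) − C = -1. The system {-1 = 0} is inconsistent; no antidifference.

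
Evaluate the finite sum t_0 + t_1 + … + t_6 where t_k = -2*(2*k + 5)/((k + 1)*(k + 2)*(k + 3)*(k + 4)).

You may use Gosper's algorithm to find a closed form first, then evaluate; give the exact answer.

r(k) = (k + 1)*(2*k + 7)/((k + 5)*(2*k + 5)) after simplifying.
Factor: A=k + 1; B=k + 5; C=k + 5/2.
Solve (k + 1)·f(k+1) − (k + 4)·f(k) = k + 5/2.
deg f ≤ 3 (via 1,1,1).
Match coefficients ⇒ f(k) = k*(k + 2)*(k + 4)/6.
R(k) = B(k−1)·f(k)/C(k) = k*(k + 2)*(k + 4)**2/(3*(2*k + 5)); s_k = R·t_k = 2*k*(-k - 4)/(3*(k**2 + 4*k + 3)).
Δs = 2*(-2*k - 5)/(k**4 + 10*k**3 + 35*k**2 + 50*k + 24), as required.
Evaluate s at k=7 and k=0: -77/120 and 0; difference -77/120.

Σ = -77/120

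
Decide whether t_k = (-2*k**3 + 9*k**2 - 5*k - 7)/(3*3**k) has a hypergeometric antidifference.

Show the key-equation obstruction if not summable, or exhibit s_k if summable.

The ratio is (2*k**3 - 3*k**2 - 7*k + 5)/(3*(2*k**3 - 9*k**2 + 5*k + 7)).
Take A(k)=1/3, B(k)=1, C(k)=k**3 - 9*k**2/2 + 5*k/2 + 7/2.
Solve (1/3)·f(k+1) − (1)·f(k) = k**3 - 9*k**2/2 + 5*k/2 + 7/2.
Degrees (0,0,3) ⇒ d ≤ 3.
Solve for f: f(k) = -3*(k**3 - 3*k**2 + k + 3)/2 (degree 3 ≤ 3).
R(k) = B(k−1)·f(k)/C(k) = -3*(k**3 - 3*k**2 + k + 3)/((2*k - 7)*(k**2 - k - 1)); s_k = R·t_k = (k**3 - 3*k**2 + k + 3)/3**k.
s_(k+1) − s_k = (-2*k**3 + 9*k**2 - 5*k - 7)/(3*3**k) = t_k.

Yes. s_k = (k**3 - 3*k**2 + k + 3)/3**k.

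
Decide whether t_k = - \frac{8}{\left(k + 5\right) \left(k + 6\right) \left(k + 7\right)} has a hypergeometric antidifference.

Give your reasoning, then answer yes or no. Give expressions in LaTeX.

Yes. s_k = \frac{2 k \left(- k - 11\right)}{15 \left(k + 5\right) \left(k + 6\right)}.

Step 1: r(k) = (k + 5)/(k + 8).
So A=k + 5 and B=k + 8, with C=1.
Set up (k + 5)·f(k+1) − (k + 7)·f(k) − (1) = 0.
d = 2 from the (1,1,0) case.
Solving with deg f ≤ 2: f(k) = k*(k + 11)/60.
R(k) = B(k−1)·f(k)/C(k) = k*(k + 7)*(k + 11)/60; s_k = R·t_k = 2*k*(-k - 11)/(15*(k + 5)*(k + 6)).
Verify: -8/(k**3 + 18*k**2 + 107*k + 210) matches t_k.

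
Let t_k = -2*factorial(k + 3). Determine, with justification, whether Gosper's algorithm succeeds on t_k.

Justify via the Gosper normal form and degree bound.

t_(k+1)/t_k = k + 4.
So A=k + 4 and B=1, with C=1.
f must satisfy (k + 4)·f(k+1) − (1)·f(k) = 1.
Degrees (1,0,0) ⇒ d ≤ -1.
Bound -1 < 0, so the key equation has no polynomial solution.

No — negative degree bound, so no certificate f.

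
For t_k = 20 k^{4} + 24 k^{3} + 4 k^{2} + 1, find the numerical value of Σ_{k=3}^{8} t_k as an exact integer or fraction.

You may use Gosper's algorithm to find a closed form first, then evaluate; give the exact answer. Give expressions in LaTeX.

Ratio r(k) = (20*k**4 + 104*k**3 + 196*k**2 + 160*k + 49)/(20*k**4 + 24*k**3 + 4*k**2 + 1).
Take A(k)=1, B(k)=1, C(k)=k**4 + 6*k**3/5 + k**2/5 + 1/20.
f must satisfy (1)·f(k+1) − (1)·f(k) = k**4 + 6*k**3/5 + k**2/5 + 1/20.
Degrees (0,0,4) ⇒ d ≤ 5.
Match coefficients ⇒ f(k) = k*(4*k**4 - 4*k**3 - 4*k**2 + 4*k + 1)/20.
So s_k = (B(k−1)f/C)·t_k = (k*(4*k**4 - 4*k**3 - 4*k**2 + 4*k + 1)/(20*k**4 + 24*k**3 + 4*k**2 + 1))·t_k = k*(4*k**4 - 4*k**3 - 4*k**2 + 4*k + 1).
Δs = 20*k**4 + 24*k**3 + 4*k**2 + 1, as required.
Evaluate s at k=9 and k=3: 207369 and 579; difference 206790.

Σ = 206790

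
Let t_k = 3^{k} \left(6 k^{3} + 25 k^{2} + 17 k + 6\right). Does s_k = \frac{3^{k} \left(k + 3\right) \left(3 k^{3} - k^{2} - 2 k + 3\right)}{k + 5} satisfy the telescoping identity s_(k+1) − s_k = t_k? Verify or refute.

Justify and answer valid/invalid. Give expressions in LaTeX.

s_(k+1) = 3**(k + 1)*(3*k**4 + 20*k**3 + 37*k**2 + 23*k + 12)/(k + 6)
s_(k+1) − s_k = 3**k*(6*k**5 + 79*k**4 + 368*k**3 + 657*k**2 + 390*k + 126)/(k**2 + 11*k + 30)
(s_(k+1) − s_k) − t_k = 3**k*(-12*k**4 - 104*k**3 - 286*k**2 - 186*k - 54)/(k**2 + 11*k + 30)

Invalid: residual \frac{3^{k} \left(- 12 k^{4} - 104 k^{3} - 286 k^{2} - 186 k - 54\right)}{k^{2} + 11 k + 30} ≠ 0.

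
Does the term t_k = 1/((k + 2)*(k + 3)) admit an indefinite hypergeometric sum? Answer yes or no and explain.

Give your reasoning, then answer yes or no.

Yes. s_k = k/(2*(k + 2)).

Compute t_(k+1)/t_k: get (k + 2)/(k + 4).
A = k + 2, B = k + 4, C = 1.
Set up (k + 2)·f(k+1) − (k + 3)·f(k) − (1) = 0.
Bound: deg f ≤ 1.
Match coefficients ⇒ f(k) = k/2.
R(k) = B(k−1)·f(k)/C(k) = k*(k + 3)/2; s_k = R·t_k = k/(2*(k + 2)).
Check: Δs_k = 1/(k**2 + 5*k + 6). ✓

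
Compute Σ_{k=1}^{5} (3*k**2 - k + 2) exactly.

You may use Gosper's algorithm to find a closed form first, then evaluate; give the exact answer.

Step 1: r(k) = (-k + 3*(k + 1)**2 + 1)/(3*k**2 - k + 2).
A = 1, B = 1, C = k**2 - k/3 + 2/3.
Need (1)·f(k+1) − (1)·f(k) = k**2 - k/3 + 2/3.
Degrees (0,0,2) ⇒ d ≤ 3.
A polynomial solution: f(k) = k*(k**2 - 2*k + 3)/3.
Get s_k = R·t_k = k*(k**2 - 2*k + 3) with R(k) = B(k−1)f(k)/C(k) = k*(k**2 - 2*k + 3)/(3*k**2 - k + 2).
Δs = 3*k**2 - k + 2, as required.
Evaluate s at k=6 and k=1: 162 and 2; difference 160.

Σ = 160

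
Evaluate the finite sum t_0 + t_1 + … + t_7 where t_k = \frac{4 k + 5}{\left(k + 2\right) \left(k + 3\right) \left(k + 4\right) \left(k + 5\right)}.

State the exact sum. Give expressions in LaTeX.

Σ = 73/660

The ratio is (k + 2)*(4*k + 9)/((k + 6)*(4*k + 5)).
Gosper form: A/B · C(k+1)/C(k) with A=k + 2, B=k + 6, C=k + 5/4.
f must satisfy (k + 2)·f(k+1) − (k + 5)·f(k) = k + 5/4.
Degrees (1,1,1) ⇒ d ≤ 3.
Match coefficients ⇒ f(k) = k*(k**2 + 9*k + 10)/32.
Then R = B(k−1)f/C = k*(k + 5)*(k**2 + 9*k + 10)/(8*(4*k + 5)), so s_k = R(k)·t_k = k*(k**2 + 9*k + 10)/(8*(k + 2)*(k + 3)*(k + 4)).
Δs = (4*k + 5)/(k**4 + 14*k**3 + 71*k**2 + 154*k + 120), as required.
Telescoping: Σ = s_(8) − s_(0) = 73/660 − (0) = 73/660.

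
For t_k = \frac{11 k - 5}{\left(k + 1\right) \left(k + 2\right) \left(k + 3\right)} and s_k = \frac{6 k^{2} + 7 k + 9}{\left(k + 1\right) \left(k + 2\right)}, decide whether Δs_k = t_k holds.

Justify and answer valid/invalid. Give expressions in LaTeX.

s_(k+1) = (7*k + 6*(k + 1)**2 + 16)/((k + 2)*(k + 3))
s_(k+1) − s_k = (11*k - 5)/(k**3 + 6*k**2 + 11*k + 6)
(s_(k+1) − s_k) − t_k = 0

valid (s_(k+1) − s_k reduces to t_k)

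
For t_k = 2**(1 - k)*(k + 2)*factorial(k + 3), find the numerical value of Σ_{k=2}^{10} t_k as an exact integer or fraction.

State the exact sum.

r(k) = (k + 3)*(k + 4)/(2*(k + 2)) after simplifying.
Factor: A=k/2 + 2; B=1; C=k + 2.
Solve (k/2 + 2)·f(k+1) − (1)·f(k) = k + 2.
From deg A=1, deg B=0, deg C=1: d=0.
Match coefficients ⇒ f(k) = 2.
Then R = B(k−1)f/C = 2/(k + 2), so s_k = R(k)·t_k = 2**(2 - k)*factorial(k + 3).
Verify: 2**(1 - k)*(k + 2)*factorial(k + 3) matches t_k.
Telescoping: Σ = s_(11) − s_(2) = 170270100 − (120) = 170269980.

Σ = 170269980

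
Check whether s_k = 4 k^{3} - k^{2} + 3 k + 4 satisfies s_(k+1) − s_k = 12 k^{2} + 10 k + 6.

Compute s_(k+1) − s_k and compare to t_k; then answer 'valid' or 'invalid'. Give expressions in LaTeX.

valid; difference matches t_k

s_(k+1) = 4*k**3 + 11*k**2 + 13*k + 10
s_(k+1) − s_k = 12*k**2 + 10*k + 6
(s_(k+1) − s_k) − t_k = 0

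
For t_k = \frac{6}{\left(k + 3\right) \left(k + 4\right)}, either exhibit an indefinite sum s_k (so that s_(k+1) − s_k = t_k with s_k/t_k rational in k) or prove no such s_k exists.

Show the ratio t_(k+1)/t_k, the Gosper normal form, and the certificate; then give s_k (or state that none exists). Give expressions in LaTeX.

The ratio is (k + 3)/(k + 5).
A = k + 3, B = k + 5, C = 1.
Solve (k + 3)·f(k+1) − (k + 4)·f(k) = 1.
Bound: deg f ≤ 1.
Match coefficients ⇒ f(k) = k/3.
R(k) = B(k−1)·f(k)/C(k) = k*(k + 4)/3; s_k = R·t_k = 2*k/(k + 3).
Check: Δs_k = 6/(k**2 + 7*k + 12). ✓

s_k = \frac{2 k}{k + 3}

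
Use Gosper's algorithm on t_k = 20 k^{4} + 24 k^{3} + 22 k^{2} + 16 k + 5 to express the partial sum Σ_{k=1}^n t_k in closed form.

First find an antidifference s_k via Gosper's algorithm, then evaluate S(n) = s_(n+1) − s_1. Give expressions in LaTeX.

S(n) = n \left(4 n^{4} + 16 n^{3} + 26 n^{2} + 25 n + 16\right)

t_(k+1)/t_k = (20*k**4 + 104*k**3 + 214*k**2 + 212*k + 87)/(20*k**4 + 24*k**3 + 22*k**2 + 16*k + 5).
Normal form (A,B,C) = (1, 1, k**4 + 6*k**3/5 + 11*k**2/10 + 4*k/5 + 1/4).
Need (1)·f(k+1) − (1)·f(k) = k**4 + 6*k**3/5 + 11*k**2/10 + 4*k/5 + 1/4.
deg f ≤ 5 (via 0,0,4).
Solving with deg f ≤ 5: f(k) = k**2*(4*k**3 - 4*k**2 + 2*k + 3)/20.
Then R = B(k−1)f/C = k**2*(4*k**3 - 4*k**2 + 2*k + 3)/(20*k**4 + 24*k**3 + 22*k**2 + 16*k + 5), so s_k = R(k)·t_k = k**2*(4*k**3 - 4*k**2 + 2*k + 3).
Check: Δs_k = 20*k**4 + 24*k**3 + 22*k**2 + 16*k + 5. ✓
s_(n+1) = 4*n**5 + 16*n**4 + 26*n**3 + 25*n**2 + 16*n + 5 and s_(1) = 5, so S(n) = n*(4*n**4 + 16*n**3 + 26*n**2 + 25*n + 16).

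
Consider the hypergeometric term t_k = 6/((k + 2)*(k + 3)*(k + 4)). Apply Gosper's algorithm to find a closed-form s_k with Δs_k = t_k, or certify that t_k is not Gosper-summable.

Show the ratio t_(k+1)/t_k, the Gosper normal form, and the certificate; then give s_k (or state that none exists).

s_k = k*(k + 5)/(2*(k + 2)*(k + 3))

t_(k+1)/t_k = (k + 2)/(k + 5).
Normal form (A,B,C) = (k + 2, k + 5, 1).
Key eq: (k + 2)·f(k+1) = (k + 4)·f(k) + (1).
deg f ≤ 2 (via 1,1,0).
Solve for f: f(k) = k*(k + 5)/12 (degree 2 ≤ 2).
Certificate R = B(k−1)f/C = k*(k + 4)*(k + 5)/12 gives s_k = k*(k + 5)/(2*(k + 2)*(k + 3)).
Δs = 6/(k**3 + 9*k**2 + 26*k + 24), as required.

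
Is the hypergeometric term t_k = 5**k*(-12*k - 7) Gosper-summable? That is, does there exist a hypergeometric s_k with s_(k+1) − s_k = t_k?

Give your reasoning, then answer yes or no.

t_(k+1)/t_k = 5*(12*k + 19)/(12*k + 7).
A = 5, B = 1, C = k + 7/12.
Key eq: (5)·f(k+1) = (1)·f(k) + (k + 7/12).
From deg A=0, deg B=0, deg C=1: d=1.
Match coefficients ⇒ f(k) = (3*k - 2)/12.
Certificate R = B(k−1)f/C = (3*k - 2)/(12*k + 7) gives s_k = 5**k*(2 - 3*k).
Verify: 5**k*(-12*k - 7) matches t_k.

Yes. s_k = 5**k*(2 - 3*k).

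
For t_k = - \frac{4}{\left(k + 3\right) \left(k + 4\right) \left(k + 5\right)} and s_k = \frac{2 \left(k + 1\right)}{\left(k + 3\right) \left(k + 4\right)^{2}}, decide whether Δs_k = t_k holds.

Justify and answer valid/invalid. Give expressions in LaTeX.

s_(k+1) = 2*(k + 2)/((k + 4)*(k + 5)**2)
s_(k+1) − s_k = 2*(-2*k**2 - 9*k - 1)/(k**5 + 21*k**4 + 175*k**3 + 723*k**2 + 1480*k + 1200)
(s_(k+1) − s_k) − t_k = 6*(3*k + 13)/(k**5 + 21*k**4 + 175*k**3 + 723*k**2 + 1480*k + 1200)

Invalid: residual \frac{6 \left(3 k + 13\right)}{k^{5} + 21 k^{4} + 175 k^{3} + 723 k^{2} + 1480 k + 1200} ≠ 0.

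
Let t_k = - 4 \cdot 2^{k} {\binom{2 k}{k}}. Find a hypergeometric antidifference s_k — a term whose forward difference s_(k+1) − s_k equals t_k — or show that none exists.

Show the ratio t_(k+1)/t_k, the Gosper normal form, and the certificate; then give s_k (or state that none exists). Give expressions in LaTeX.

none — t_k is not Gosper-summable

r(k) = 4*(2*k + 1)/(k + 1) after simplifying.
A = 8*k + 4, B = k + 1, C = 1.
Need (8*k + 4)·f(k+1) − (k)·f(k) = 1.
From deg A=1, deg B=1, deg C=0: d=-1.
deg f ≤ -1 is impossible — no certificate.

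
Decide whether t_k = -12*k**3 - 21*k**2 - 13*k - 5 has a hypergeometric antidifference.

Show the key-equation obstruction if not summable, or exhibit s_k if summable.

Yes. s_k = k*(-3*k**3 - k**2 + k - 2).

Step 1: r(k) = (12*k**3 + 57*k**2 + 91*k + 51)/(12*k**3 + 21*k**2 + 13*k + 5).
Factor: A=1; B=1; C=k**3 + 7*k**2/4 + 13*k/12 + 5/12.
Need (1)·f(k+1) − (1)·f(k) = k**3 + 7*k**2/4 + 13*k/12 + 5/12.
From deg A=0, deg B=0, deg C=3: d=4.
Solving with deg f ≤ 4: f(k) = k*(3*k**3 + k**2 - k + 2)/12.
Get s_k = R·t_k = k*(-3*k**3 - k**2 + k - 2) with R(k) = B(k−1)f(k)/C(k) = k*(3*k**3 + k**2 - k + 2)/(12*k**3 + 21*k**2 + 13*k + 5).
Δs = -12*k**3 - 21*k**2 - 13*k - 5, as required.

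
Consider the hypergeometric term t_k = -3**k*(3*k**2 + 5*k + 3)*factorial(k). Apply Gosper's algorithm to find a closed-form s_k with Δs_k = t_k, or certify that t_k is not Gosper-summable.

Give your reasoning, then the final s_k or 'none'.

Step 1: r(k) = 3*(3*k**3 + 14*k**2 + 22*k + 11)/(3*k**2 + 5*k + 3).
Take A(k)=3*k + 3, B(k)=1, C(k)=k**2 + 5*k/3 + 1.
Solve (3*k + 3)·f(k+1) − (1)·f(k) = k**2 + 5*k/3 + 1.
Degrees (1,0,2) ⇒ d ≤ 1.
A polynomial solution: f(k) = k/3.
R(k) = B(k−1)·f(k)/C(k) = k/(3*k**2 + 5*k + 3); s_k = R·t_k = -3**k*k*factorial(k).
Check: Δs_k = -3**k*(3*k**2 + 5*k + 3)*factorial(k). ✓

s_k = -3**k*k*factorial(k)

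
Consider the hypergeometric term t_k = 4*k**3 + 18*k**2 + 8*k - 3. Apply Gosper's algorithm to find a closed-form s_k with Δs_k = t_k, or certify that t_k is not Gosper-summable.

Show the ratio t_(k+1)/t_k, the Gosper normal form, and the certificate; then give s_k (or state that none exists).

r(k) = (4*k**3 + 30*k**2 + 56*k + 27)/(4*k**3 + 18*k**2 + 8*k - 3) after simplifying.
So A=1 and B=1, with C=k**3 + 9*k**2/2 + 2*k - 3/4.
Set up (1)·f(k+1) − (1)·f(k) − (k**3 + 9*k**2/2 + 2*k - 3/4) = 0.
deg f ≤ 4 (via 0,0,3).
Coefficient equations give f(k) = k*(k**3 + 4*k**2 - 4*k - 4)/4.
So s_k = (B(k−1)f/C)·t_k = (k*(k**3 + 4*k**2 - 4*k - 4)/(4*k**3 + 18*k**2 + 8*k - 3))·t_k = k*(k**3 + 4*k**2 - 4*k - 4).
s_(k+1) − s_k = 4*k**3 + 18*k**2 + 8*k - 3 = t_k.

s_k = k*(k**3 + 4*k**2 - 4*k - 4)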